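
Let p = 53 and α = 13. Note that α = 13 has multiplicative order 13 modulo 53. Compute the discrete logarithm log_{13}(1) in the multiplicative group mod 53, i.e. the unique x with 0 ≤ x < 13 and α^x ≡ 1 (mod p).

0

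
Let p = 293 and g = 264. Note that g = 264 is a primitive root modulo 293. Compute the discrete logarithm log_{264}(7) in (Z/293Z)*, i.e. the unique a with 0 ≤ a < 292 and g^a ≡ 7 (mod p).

39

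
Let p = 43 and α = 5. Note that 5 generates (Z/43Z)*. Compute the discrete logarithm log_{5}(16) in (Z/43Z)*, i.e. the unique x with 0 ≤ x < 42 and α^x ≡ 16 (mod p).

6

Baby-step giant-step with m = ceil(sqrt(42)) = 7.
Baby table (5^j mod 43 for j=0..6):
  0:1  1:5  2:25  3:39  4:23  5:29  6:16
Giant step factor: 5^(-7) ≡ 7 (mod 43).
Scan 16·7^i mod 43 for i = 0, 1, …:
  i=0: 16
Match at i=0, j=6: x = 0·7 + 6 = 6.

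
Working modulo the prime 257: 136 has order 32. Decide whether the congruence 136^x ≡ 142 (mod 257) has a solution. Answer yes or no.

142 ∈ ⟨136⟩ iff 142^32 ≡ 1 (mod 257), since |⟨136⟩| = 32.
142^32 mod 257 = 4.
Since 4 ≠ 1, 142 does not lie in the subgroup.

no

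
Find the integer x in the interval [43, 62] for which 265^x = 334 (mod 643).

Compute 265^43 mod 643 = 487, then multiply by 265 repeatedly:
  265^43=487  265^44=455  265^45=334
Found 334 at exponent 45.

45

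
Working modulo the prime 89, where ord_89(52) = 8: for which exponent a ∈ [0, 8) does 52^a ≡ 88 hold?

4

Successive powers of 52 modulo 89:
  52^0=1  52^1=52  52^2=34  52^3=77  52^4=88
So 52^4 ≡ 88 (mod 89), giving a = 4.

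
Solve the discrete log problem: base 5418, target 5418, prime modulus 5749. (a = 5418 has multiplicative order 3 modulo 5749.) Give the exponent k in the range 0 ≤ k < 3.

1

Successive powers of 5418 modulo 5749:
  5418^0=1  5418^1=5418
So 5418^1 ≡ 5418 (mod 5749), giving k = 1.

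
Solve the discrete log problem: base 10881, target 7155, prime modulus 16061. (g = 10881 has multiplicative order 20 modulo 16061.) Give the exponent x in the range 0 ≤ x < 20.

Successive powers of 10881 modulo 16061:
  10881^0=1  10881^1=10881  10881^2=10530  10881^3=13817  10881^4=11817  10881^5=12472
  10881^6=8443  10881^7=15424  10881^8=7155
So 10881^8 ≡ 7155 (mod 16061), giving x = 8.

8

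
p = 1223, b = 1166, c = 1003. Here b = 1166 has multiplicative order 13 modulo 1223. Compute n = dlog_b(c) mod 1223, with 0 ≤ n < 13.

8

Successive powers of 1166 modulo 1223:
  1166^0=1  1166^1=1166  1166^2=803  1166^3=703  1166^4=288  1166^5=706
  1166^6=117  1166^7=669  1166^8=1003
So 1166^8 ≡ 1003 (mod 1223), giving n = 8.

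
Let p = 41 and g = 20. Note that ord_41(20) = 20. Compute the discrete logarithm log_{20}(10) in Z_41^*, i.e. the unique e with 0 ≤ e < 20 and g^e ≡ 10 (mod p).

12

Successive powers of 20 modulo 41:
  20^0=1  20^1=20  20^2=31  20^3=5  20^4=18  20^5=32
  20^6=25  20^7=8  20^8=37  20^9=2  20^10=40  20^11=21
  20^12=10
So 20^12 ≡ 10 (mod 41), giving e = 12.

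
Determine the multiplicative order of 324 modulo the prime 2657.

The order of 324 must divide p − 1 = 2656 = 2^5 · 83.
Divisors: 1, 2, 4, 8, 16, 32, 83, 166, 332, 664, 1328, 2656.
Check each in increasing order: 324^1 ≡ 324;  324^2 ≡ 1353;  324^4 ≡ 2593;  324^8 ≡ 1439;  324^16 ≡ 918;  324^32 ≡ 455;  324^83 ≡ 1991;  324^166 ≡ 2494;  324^332 ≡ 2656;  324^664 ≡ 1.
Smallest exponent giving 1 is 664.

664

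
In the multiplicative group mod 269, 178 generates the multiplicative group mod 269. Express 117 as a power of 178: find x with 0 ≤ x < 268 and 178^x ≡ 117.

192

Baby-step giant-step with m = ceil(sqrt(268)) = 17.
Baby table (178^j mod 269 for j=0..16):
  0:1  1:178  2:211  3:167  4:136  5:267  6:182  7:116
  8:204  9:266  10:4  11:174  12:37  13:130  14:6  15:261
  16:190
Giant step factor: 178^(-17) ≡ 229 (mod 269).
Scan 117·229^i mod 269 for i = 0, 1, …:
  i=0: 117   i=1: 162   i=2: 245   i=3: 153
  i=4: 67   i=5: 10   i=6: 138   i=7: 129
  i=8: 220   i=9: 77   i=10: 148   i=11: 267
Match at i=11, j=5: x = 11·17 + 5 = 192.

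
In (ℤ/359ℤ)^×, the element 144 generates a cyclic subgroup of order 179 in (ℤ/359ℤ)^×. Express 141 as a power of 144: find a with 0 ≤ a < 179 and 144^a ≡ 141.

Baby-step giant-step with m = ceil(sqrt(179)) = 14.
Baby table (144^j mod 359 for j=0..13):
  0:1  1:144  2:273  3:181  4:216  5:230  6:92  7:324
  8:345  9:138  10:127  11:338  12:207  13:11
Giant step factor: 144^(-14) ≡ 245 (mod 359).
Scan 141·245^i mod 359 for i = 0, 1, …:
  i=0: 141   i=1: 81   i=2: 100   i=3: 88
  i=4: 20   i=5: 233   i=6: 4   i=7: 262
  i=8: 288   i=9: 196   i=10: 273
Match at i=10, j=2: a = 10·14 + 2 = 142.

142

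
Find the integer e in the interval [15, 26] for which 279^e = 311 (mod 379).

Compute 279^15 mod 379 = 8, then multiply by 279 repeatedly:
  279^15=8  279^16=337  279^17=31  279^18=311
Found 311 at exponent 18.

18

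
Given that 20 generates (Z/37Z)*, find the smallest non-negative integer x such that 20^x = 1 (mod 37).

0

Successive powers of 20 modulo 37:
  20^0=1
So 20^0 ≡ 1 (mod 37), giving x = 0.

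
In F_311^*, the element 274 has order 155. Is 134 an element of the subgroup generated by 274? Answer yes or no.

134 ∈ ⟨274⟩ iff 134^155 ≡ 1 (mod 311), since |⟨274⟩| = 155.
134^155 mod 311 = 1.
Since 1 = 1, 134 lies in the subgroup.

yes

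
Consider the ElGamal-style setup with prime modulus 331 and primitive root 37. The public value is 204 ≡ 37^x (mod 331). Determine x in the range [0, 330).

Baby-step giant-step with m = ceil(sqrt(330)) = 19.
Baby table (37^j mod 331 for j=0..18):
  0:1  1:37  2:45  3:10  4:39  5:119  6:100  7:59
  8:197  9:7  10:259  11:315  12:70  13:273  14:171  15:38
  16:82  17:55  18:49
Giant step factor: 37^(-19) ≡ 44 (mod 331).
Scan 204·44^i mod 331 for i = 0, 1, …:
  i=0: 204   i=1: 39
Match at i=1, j=4: x = 1·19 + 4 = 23.

23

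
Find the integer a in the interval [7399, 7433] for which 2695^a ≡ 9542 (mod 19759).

Compute 2695^7399 mod 19759 = 17853, then multiply by 2695 repeatedly:
  2695^7399=17853  2695^7400=670  2695^7401=7581  2695^7402=19748  2695^7403=9873
  2695^7404=12121  2695^7405=4468  2695^7406=8029  2695^7407=2050  2695^7408=11989
  2695^7409=4390  2695^7410=15168  2695^7411=16148  2695^7412=9542
Found 9542 at exponent 7412.

7412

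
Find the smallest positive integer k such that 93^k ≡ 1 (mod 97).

24

The order of 93 must divide p − 1 = 96 = 2^5 · 3.
Divisors: 1, 2, 3, 4, 6, 8, 12, 16, 24, 32, 48, 96.
Check each in increasing order: 93^1 ≡ 93;  93^2 ≡ 16;  93^3 ≡ 33;  93^4 ≡ 62;  93^6 ≡ 22;  93^8 ≡ 61;  93^12 ≡ 96;  93^16 ≡ 35;  93^24 ≡ 1.
Smallest exponent giving 1 is 24.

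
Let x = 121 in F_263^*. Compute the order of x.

131

The order of 121 must divide p − 1 = 262 = 2 · 131.
Divisors: 1, 2, 131, 262.
Check each in increasing order: 121^1 ≡ 121;  121^2 ≡ 176;  121^131 ≡ 1.
Smallest exponent giving 1 is 131.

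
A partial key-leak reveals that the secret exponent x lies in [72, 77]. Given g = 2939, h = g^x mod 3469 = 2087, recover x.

72

Compute 2939^72 mod 3469 = 2087, then multiply by 2939 repeatedly:
  2939^72=2087
Found 2087 at exponent 72.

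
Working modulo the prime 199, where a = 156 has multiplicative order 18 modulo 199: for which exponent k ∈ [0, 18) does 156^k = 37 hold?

Successive powers of 156 modulo 199:
  156^0=1  156^1=156  156^2=58  156^3=93  156^4=180  156^5=21
  156^6=92  156^7=24  156^8=162  156^9=198  156^10=43  156^11=141
  156^12=106  156^13=19  156^14=178  156^15=107  156^16=175  156^17=37
So 156^17 ≡ 37 (mod 199), giving k = 17.

17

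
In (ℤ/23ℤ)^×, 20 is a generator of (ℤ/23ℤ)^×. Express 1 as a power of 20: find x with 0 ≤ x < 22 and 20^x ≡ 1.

0

Successive powers of 20 modulo 23:
  20^0=1
So 20^0 ≡ 1 (mod 23), giving x = 0.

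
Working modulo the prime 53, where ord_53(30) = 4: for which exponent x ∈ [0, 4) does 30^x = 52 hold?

Successive powers of 30 modulo 53:
  30^0=1  30^1=30  30^2=52
So 30^2 ≡ 52 (mod 53), giving x = 2.

2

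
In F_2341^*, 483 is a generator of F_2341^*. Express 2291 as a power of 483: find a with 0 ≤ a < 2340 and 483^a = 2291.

Baby-step giant-step with m = ceil(sqrt(2340)) = 49.
Baby table (483^j mod 2341 for j=0..48):
  0:1  1:483  2:1530  3:1575  4:2241  5:861  6:1506  7:1688
  8:636  9:517  10:1565  11:2093  12:1948  13:2143  14:347  15:1390
  16:1844  17:1072  18:415  19:1460  20:539  21:486  22:638  23:1483
  24:2284  25:561  26:1748  27:1524  28:1018  29:84  30:775  31:2106
  32:1204  33:964  34:2094  35:90  36:1332  37:1922  38:1290  39:364
  40:237  41:2103  42:2096  43:1056  44:2051  45:390  46:1090  47:2086
  48:908
Giant step factor: 483^(-49) ≡ 796 (mod 2341).
Scan 2291·796^i mod 2341 for i = 0, 1, …:
  i=0: 2291   i=1: 2338   i=2: 2294   i=3: 44
  i=4: 2250   i=5: 135   i=6: 2115   i=7: 361
  i=8: 1754   i=9: 948     …   i=18: 473
  i=19: 1948
Match at i=19, j=12: a = 19·49 + 12 = 943.

943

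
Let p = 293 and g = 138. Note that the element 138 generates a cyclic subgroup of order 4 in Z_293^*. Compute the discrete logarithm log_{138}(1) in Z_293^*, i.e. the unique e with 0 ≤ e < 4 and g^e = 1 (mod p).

0

Successive powers of 138 modulo 293:
  138^0=1
So 138^0 ≡ 1 (mod 293), giving e = 0.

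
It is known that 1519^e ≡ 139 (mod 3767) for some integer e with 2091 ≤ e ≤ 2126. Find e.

Compute 1519^2091 mod 3767 = 1419, then multiply by 1519 repeatedly:
  1519^2091=1419  1519^2092=737  1519^2093=704  1519^2094=3315  1519^2095=2773
  1519^2096=681  1519^2097=2281  1519^2098=2966  1519^2099=22  1519^2100=3282
  1519^2101=1617  1519^2102=139
Found 139 at exponent 2102.

2102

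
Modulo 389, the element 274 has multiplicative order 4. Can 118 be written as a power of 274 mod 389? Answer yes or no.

no

118 ∈ ⟨274⟩ iff 118^4 ≡ 1 (mod 389), since |⟨274⟩| = 4.
118^4 mod 389 = 176.
Since 176 ≠ 1, 118 does not lie in the subgroup.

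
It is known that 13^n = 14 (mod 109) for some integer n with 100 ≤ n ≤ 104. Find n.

103

Compute 13^100 mod 109 = 97, then multiply by 13 repeatedly:
  13^100=97  13^101=62  13^102=43  13^103=14
Found 14 at exponent 103.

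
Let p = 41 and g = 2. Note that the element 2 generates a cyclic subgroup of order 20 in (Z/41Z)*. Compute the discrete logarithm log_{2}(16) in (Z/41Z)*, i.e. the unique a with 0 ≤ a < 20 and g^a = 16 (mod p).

Successive powers of 2 modulo 41:
  2^0=1  2^1=2  2^2=4  2^3=8  2^4=16
So 2^4 ≡ 16 (mod 41), giving a = 4.

4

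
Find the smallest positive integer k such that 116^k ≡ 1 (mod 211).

210

The order of 116 must divide p − 1 = 210 = 2 · 3 · 5 · 7.
Divisors: 1, 2, 3, 5, 6, 7, 10, 14, 15, 21, 30, 35, 42, 70, 105, 210.
Check each in increasing order: 116^1 ≡ 116;  116^2 ≡ 163;  116^3 ≡ 129;  116^5 ≡ 138;  116^6 ≡ 183;  116^7 ≡ 128;  116^10 ≡ 54;  116^14 ≡ 137;  116^15 ≡ 67;  116^21 ≡ 23;  116^30 ≡ 58;  116^35 ≡ 197;  116^42 ≡ 107;  116^70 ≡ 196;  116^105 ≡ 210;  116^210 ≡ 1.
Smallest exponent giving 1 is 210.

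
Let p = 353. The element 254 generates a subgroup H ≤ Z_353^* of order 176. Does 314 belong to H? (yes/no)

yes

314 ∈ ⟨254⟩ iff 314^176 ≡ 1 (mod 353), since |⟨254⟩| = 176.
314^176 mod 353 = 1.
Since 1 = 1, 314 lies in the subgroup.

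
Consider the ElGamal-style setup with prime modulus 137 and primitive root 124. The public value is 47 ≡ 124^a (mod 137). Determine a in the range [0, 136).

Baby-step giant-step with m = ceil(sqrt(136)) = 12.
Baby table (124^j mod 137 for j=0..11):
  0:1  1:124  2:32  3:132  4:65  5:114  6:25  7:86
  8:115  9:12  10:118  11:110
Giant step factor: 124^(-12) ≡ 121 (mod 137).
Scan 47·121^i mod 137 for i = 0, 1, …:
  i=0: 47   i=1: 70   i=2: 113   i=3: 110
Match at i=3, j=11: a = 3·12 + 11 = 47.

47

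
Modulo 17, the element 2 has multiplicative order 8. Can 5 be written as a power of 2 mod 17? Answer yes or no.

no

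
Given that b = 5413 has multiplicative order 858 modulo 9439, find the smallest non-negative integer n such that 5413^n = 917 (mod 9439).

781

Baby-step giant-step with m = ceil(sqrt(858)) = 30.
Baby table (5413^j mod 9439 for j=0..29):
  0:1  1:5413  2:1913  3:486  4:6676  5:4696  6:221  7:6959
  8:7457  9:3577  10:2912  11:8965  12:1646  13:8821  14:5611  15:7080
  16:1700  17:8514  18:5084  19:5007  20:3522  21:7245  22:7579  23:3233
  24:323  25:2184  26:4364  27:5954  28:4256  29:6568
Giant step factor: 5413^(-30) ≡ 8392 (mod 9439).
Scan 917·8392^i mod 9439 for i = 0, 1, …:
  i=0: 917   i=1: 2679   i=2: 7909   i=3: 6719
  i=4: 6701   i=5: 6669   i=6: 2417   i=7: 8492
  i=8: 414   i=9: 736     …   i=25: 1275
  i=26: 5413
Match at i=26, j=1: n = 26·30 + 1 = 781.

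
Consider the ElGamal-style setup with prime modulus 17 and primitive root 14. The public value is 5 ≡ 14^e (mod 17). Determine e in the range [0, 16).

13

Successive powers of 14 modulo 17:
  14^0=1  14^1=14  14^2=9  14^3=7  14^4=13  14^5=12
  14^6=15  14^7=6  14^8=16  14^9=3  14^10=8  14^11=10
  14^12=4  14^13=5
So 14^13 ≡ 5 (mod 17), giving e = 13.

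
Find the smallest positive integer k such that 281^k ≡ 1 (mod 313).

156

The order of 281 must divide p − 1 = 312 = 2^3 · 3 · 13.
Divisors: 1, 2, 3, 4, 6, 8, 12, 13, 24, 26, 39, 52, 78, 104, 156, 312.
Check each in increasing order: 281^1 ≡ 281;  281^2 ≡ 85;  281^3 ≡ 97;  281^4 ≡ 26;  281^6 ≡ 19;  281^8 ≡ 50;  281^12 ≡ 48;  281^13 ≡ 29;  281^24 ≡ 113;  281^26 ≡ 215;  281^39 ≡ 288;  281^52 ≡ 214;  281^78 ≡ 312;  281^104 ≡ 98;  281^156 ≡ 1.
Smallest exponent giving 1 is 156.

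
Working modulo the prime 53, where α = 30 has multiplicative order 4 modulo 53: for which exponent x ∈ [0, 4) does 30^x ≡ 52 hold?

Successive powers of 30 modulo 53:
  30^0=1  30^1=30  30^2=52
So 30^2 ≡ 52 (mod 53), giving x = 2.

2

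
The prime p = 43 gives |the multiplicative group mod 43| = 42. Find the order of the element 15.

21

The order of 15 must divide p − 1 = 42 = 2 · 3 · 7.
Divisors: 1, 2, 3, 6, 7, 14, 21, 42.
Check each in increasing order: 15^1 ≡ 15;  15^2 ≡ 10;  15^3 ≡ 21;  15^6 ≡ 11;  15^7 ≡ 36;  15^14 ≡ 6;  15^21 ≡ 1.
Smallest exponent giving 1 is 21.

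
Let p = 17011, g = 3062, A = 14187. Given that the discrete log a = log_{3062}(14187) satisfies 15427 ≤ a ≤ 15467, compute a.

Compute 3062^15427 mod 17011 = 9979, then multiply by 3062 repeatedly:
  3062^15427=9979  3062^15428=3942  3062^15429=9605  3062^15430=15502  3062^15431=6434
  3062^15432=2170  3062^15433=10250  3062^15434=205  3062^15435=15314  3062^15436=9152
  3062^15437=6307  3062^15438=4549  3062^15439=14040  3062^15440=3683  3062^15441=16064
  3062^15442=9167  3062^15443=1204  3062^15444=12272  3062^15445=16576  3062^15446=11899
  3062^15447=14187
Found 14187 at exponent 15447.

15447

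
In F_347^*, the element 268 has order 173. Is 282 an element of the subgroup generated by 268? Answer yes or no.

yes

282 ∈ ⟨268⟩ iff 282^173 ≡ 1 (mod 347), since |⟨268⟩| = 173.
282^173 mod 347 = 1.
Since 1 = 1, 282 lies in the subgroup.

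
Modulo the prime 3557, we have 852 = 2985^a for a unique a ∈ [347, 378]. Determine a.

Compute 2985^347 mod 3557 = 1163, then multiply by 2985 repeatedly:
  2985^347=1163  2985^348=3480  2985^349=1360  2985^350=1063  2985^351=211
  2985^352=246  2985^353=1568  2985^354=3025  2985^355=1959  2985^356=3464
  2985^357=3398  2985^358=2023  2985^359=2426  2985^360=3115  2985^361=277
  2985^362=1621  2985^363=1165  2985^364=2336  2985^365=1240  2985^366=2120
  2985^367=297  2985^368=852
Found 852 at exponent 368.

368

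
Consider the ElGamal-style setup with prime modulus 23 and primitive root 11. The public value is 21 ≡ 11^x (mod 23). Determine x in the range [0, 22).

Successive powers of 11 modulo 23:
  11^0=1  11^1=11  11^2=6  11^3=20  11^4=13  11^5=5
  11^6=9  11^7=7  11^8=8  11^9=19  11^10=2  11^11=22
  11^12=12  11^13=17  11^14=3  11^15=10  11^16=18  11^17=14
  11^18=16  11^19=15  11^20=4  11^21=21
So 11^21 ≡ 21 (mod 23), giving x = 21.

21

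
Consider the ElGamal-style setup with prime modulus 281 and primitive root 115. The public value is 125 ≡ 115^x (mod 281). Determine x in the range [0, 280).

106

Baby-step giant-step with m = ceil(sqrt(280)) = 17.
Baby table (115^j mod 281 for j=0..16):
  0:1  1:115  2:18  3:103  4:43  5:168  6:212  7:214
  8:163  9:199  10:124  11:210  12:265  13:127  14:274  15:38
  16:155
Giant step factor: 115^(-17) ≡ 205 (mod 281).
Scan 125·205^i mod 281 for i = 0, 1, …:
  i=0: 125   i=1: 54   i=2: 111   i=3: 275
  i=4: 175   i=5: 188   i=6: 43
Match at i=6, j=4: x = 6·17 + 4 = 106.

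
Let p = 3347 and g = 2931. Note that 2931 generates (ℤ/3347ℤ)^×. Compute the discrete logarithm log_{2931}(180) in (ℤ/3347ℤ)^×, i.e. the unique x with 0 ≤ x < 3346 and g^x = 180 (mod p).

2555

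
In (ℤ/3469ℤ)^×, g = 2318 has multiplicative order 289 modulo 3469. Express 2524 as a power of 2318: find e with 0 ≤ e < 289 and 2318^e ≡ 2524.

256

Baby-step giant-step with m = ceil(sqrt(289)) = 17.
Baby table (2318^j mod 3469 for j=0..16):
  0:1  1:2318  2:3112  3:1565  4:2565  5:3273  6:111  7:592
  8:2001  9:265  10:257  11:2527  12:1914  13:3270  14:95  15:1663
  16:775
Giant step factor: 2318^(-17) ≡ 3053 (mod 3469).
Scan 2524·3053^i mod 3469 for i = 0, 1, …:
  i=0: 2524   i=1: 1123   i=2: 1147   i=3: 1570
  i=4: 2521   i=5: 2371   i=6: 2329   i=7: 2456
  i=8: 1659   i=9: 187     …   i=14: 845
  i=15: 2318
Match at i=15, j=1: e = 15·17 + 1 = 256.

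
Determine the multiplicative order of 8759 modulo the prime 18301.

4575

The order of 8759 must divide p − 1 = 18300 = 2^2 · 3 · 5^2 · 61.
Divisors: 1, 2, 3, 4, 5, 6, 10, 12, 15, 20, 25, 30, 50, 60, 61, 75, 100, 122, 150, 183, 244, 300, 305, 366, 610, 732, 915, 1220, 1525, 1830, 3050, 3660, 4575, 6100, 9150, 18300.
Check each in increasing order: 8759^1 ≡ 8759;  8759^2 ≡ 2289;  8759^3 ≡ 9756;  8759^4 ≡ 5435;  8759^5 ≡ 4264;  8759^6 ≡ 14336;  8759^10 ≡ 8803;  8759^12 ≡ 666;  8759^15 ≡ 641;  8759^20 ≡ 6375;  8759^25 ≡ 6015;  8759^30 ≡ 8259;  8759^50 ≡ 17449;  8759^60 ≡ 3254;  8759^61 ≡ 7129;  8759^75 ≡ 17801;  8759^100 ≡ 12165;  8759^122 ≡ 764;  8759^150 ≡ 12087;  8759^183 ≡ 11159;  8759^244 ≡ 16365;  8759^300 ≡ 16987;  8759^305 ≡ 15511;  8759^366 ≡ 3277;  8759^610 ≡ 6175;  8759^732 ≡ 14343;  8759^915 ≡ 11292;  8759^1220 ≡ 9642;  8759^1525 ≡ 1290;  8759^1830 ≡ 6197;  8759^3050 ≡ 17010;  8759^3660 ≡ 7311;  8759^4575 ≡ 1.
Smallest exponent giving 1 is 4575.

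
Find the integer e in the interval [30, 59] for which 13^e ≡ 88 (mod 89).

Compute 13^30 mod 89 = 49, then multiply by 13 repeatedly:
  13^30=49  13^31=14  13^32=4  13^33=52  13^34=53
  13^35=66  13^36=57  13^37=29  13^38=21  13^39=6
  13^40=78  13^41=35  13^42=10  13^43=41  13^44=88
Found 88 at exponent 44.

44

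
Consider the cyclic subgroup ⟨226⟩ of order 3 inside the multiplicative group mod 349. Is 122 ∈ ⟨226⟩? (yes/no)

⟨226⟩ has order 3; its elements mod 349 are {1, 122, 226}.
122 is in this set.

yes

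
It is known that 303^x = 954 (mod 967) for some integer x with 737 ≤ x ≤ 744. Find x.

Compute 303^737 mod 967 = 691, then multiply by 303 repeatedly:
  303^737=691  303^738=501  303^739=951  303^740=954
Found 954 at exponent 740.

740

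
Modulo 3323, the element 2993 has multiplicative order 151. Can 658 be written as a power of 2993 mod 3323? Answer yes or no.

no

658 ∈ ⟨2993⟩ iff 658^151 ≡ 1 (mod 3323), since |⟨2993⟩| = 151.
658^151 mod 3323 = 1317.
Since 1317 ≠ 1, 658 does not lie in the subgroup.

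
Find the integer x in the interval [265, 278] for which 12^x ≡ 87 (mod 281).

Compute 12^265 mod 281 = 88, then multiply by 12 repeatedly:
  12^265=88  12^266=213  12^267=27  12^268=43  12^269=235
  12^270=10  12^271=120  12^272=35  12^273=139  12^274=263
  12^275=65  12^276=218  12^277=87
Found 87 at exponent 277.

277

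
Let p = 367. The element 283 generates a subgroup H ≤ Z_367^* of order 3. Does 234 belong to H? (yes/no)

no

⟨283⟩ has order 3; its elements mod 367 are {1, 83, 283}.
234 is not in this set.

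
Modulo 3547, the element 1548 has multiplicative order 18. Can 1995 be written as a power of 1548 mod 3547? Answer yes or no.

1995 ∈ ⟨1548⟩ iff 1995^18 ≡ 1 (mod 3547), since |⟨1548⟩| = 18.
1995^18 mod 3547 = 1.
Since 1 = 1, 1995 lies in the subgroup.

yes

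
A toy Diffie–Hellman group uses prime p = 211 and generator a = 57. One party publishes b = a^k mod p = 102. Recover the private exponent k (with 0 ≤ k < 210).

Baby-step giant-step with m = ceil(sqrt(210)) = 15.
Baby table (57^j mod 211 for j=0..14):
  0:1  1:57  2:84  3:146  4:93  5:26  6:5  7:74
  8:209  9:97  10:43  11:130  12:25  13:159  14:201
Giant step factor: 57^(-15) ≡ 67 (mod 211).
Scan 102·67^i mod 211 for i = 0, 1, …:
  i=0: 102   i=1: 82   i=2: 8   i=3: 114
  i=4: 42   i=5: 71   i=6: 115   i=7: 109
  i=8: 129   i=9: 203   i=10: 97
Match at i=10, j=9: k = 10·15 + 9 = 159.

159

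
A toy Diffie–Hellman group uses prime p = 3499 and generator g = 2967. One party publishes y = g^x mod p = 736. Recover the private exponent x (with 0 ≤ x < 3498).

492

Baby-step giant-step with m = ceil(sqrt(3498)) = 60.
Baby table (2967^j mod 3499 for j=0..59):
  0:1  1:2967  2:3104  3:200  4:2069  5:1477  6:1511  7:918
  8:1484  9:1286  10:1652  11:2884  12:1773  13:1494  14:2964  15:1201
  16:1385  17:1469  18:2268  19:579  20:3383  21:2229  22:333  23:1293
  24:1427  25:119  26:3173  27:1981  28:2806  29:1281  30:813  31:1360
  32:773  33:1646  34:2577  35:644  36:294  37:1047  38:2836  39:2816
  40:2959  41:362  42:3360  43:469  44:2420  45:192  46:2826  47:1138
  48:3410  49:1861  50:165  51:3194  52:1306  53:1509  54:1982  55:2274
  56:886  57:1013  58:3429  59:2250
Giant step factor: 2967^(-60) ≡ 133 (mod 3499).
Scan 736·133^i mod 3499 for i = 0, 1, …:
  i=0: 736   i=1: 3415   i=2: 2824   i=3: 1199
  i=4: 2012   i=5: 1672   i=6: 1939   i=7: 2460
  i=8: 1773
Match at i=8, j=12: x = 8·60 + 12 = 492.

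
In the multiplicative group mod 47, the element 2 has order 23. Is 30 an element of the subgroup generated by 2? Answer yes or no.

no

30 ∈ ⟨2⟩ iff 30^23 ≡ 1 (mod 47), since |⟨2⟩| = 23.
30^23 mod 47 = 46.
Since 46 ≠ 1, 30 does not lie in the subgroup.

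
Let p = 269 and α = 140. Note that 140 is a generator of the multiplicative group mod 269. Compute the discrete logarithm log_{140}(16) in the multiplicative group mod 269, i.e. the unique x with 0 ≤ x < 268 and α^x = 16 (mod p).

48

Baby-step giant-step with m = ceil(sqrt(268)) = 17.
Baby table (140^j mod 269 for j=0..16):
  0:1  1:140  2:232  3:200  4:24  5:132  6:188  7:227
  8:38  9:209  10:208  11:68  12:105  13:174  14:150  15:18
  16:99
Giant step factor: 140^(-17) ≡ 145 (mod 269).
Scan 16·145^i mod 269 for i = 0, 1, …:
  i=0: 16   i=1: 168   i=2: 150
Match at i=2, j=14: x = 2·17 + 14 = 48.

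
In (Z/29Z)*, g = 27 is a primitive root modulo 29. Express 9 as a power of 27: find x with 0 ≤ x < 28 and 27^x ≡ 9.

10

Successive powers of 27 modulo 29:
  27^0=1  27^1=27  27^2=4  27^3=21  27^4=16  27^5=26
  27^6=6  27^7=17  27^8=24  27^9=10  27^10=9
So 27^10 ≡ 9 (mod 29), giving x = 10.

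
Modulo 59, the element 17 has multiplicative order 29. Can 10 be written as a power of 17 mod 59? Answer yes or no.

no

10 ∈ ⟨17⟩ iff 10^29 ≡ 1 (mod 59), since |⟨17⟩| = 29.
10^29 mod 59 = 58.
Since 58 ≠ 1, 10 does not lie in the subgroup.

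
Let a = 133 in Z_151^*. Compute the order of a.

The order of 133 must divide p − 1 = 150 = 2 · 3 · 5^2.
Divisors: 1, 2, 3, 5, 6, 10, 15, 25, 30, 50, 75, 150.
Check each in increasing order: 133^1 ≡ 133;  133^2 ≡ 22;  133^3 ≡ 57;  133^5 ≡ 46;  133^6 ≡ 78;  133^10 ≡ 2;  133^15 ≡ 92;  133^25 ≡ 33;  133^30 ≡ 8;  133^50 ≡ 32;  133^75 ≡ 150;  133^150 ≡ 1.
Smallest exponent giving 1 is 150.

150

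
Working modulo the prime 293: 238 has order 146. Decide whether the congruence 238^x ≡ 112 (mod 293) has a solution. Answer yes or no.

no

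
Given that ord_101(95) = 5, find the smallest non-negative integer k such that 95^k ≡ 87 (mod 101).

Successive powers of 95 modulo 101:
  95^0=1  95^1=95  95^2=36  95^3=87
So 95^3 ≡ 87 (mod 101), giving k = 3.

3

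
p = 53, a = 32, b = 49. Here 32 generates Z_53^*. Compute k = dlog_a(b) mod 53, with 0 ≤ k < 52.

Successive powers of 32 modulo 53:
  32^0=1  32^1=32  32^2=17  32^3=14  32^4=24  32^5=26
  32^6=37  32^7=18  32^8=46  32^9=41  32^10=40  32^11=8
  32^12=44  32^13=30  32^14=6  32^15=33  32^16=49
So 32^16 ≡ 49 (mod 53), giving k = 16.

16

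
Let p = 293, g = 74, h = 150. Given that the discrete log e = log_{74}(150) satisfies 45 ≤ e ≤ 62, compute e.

56

Compute 74^45 mod 293 = 217, then multiply by 74 repeatedly:
  74^45=217  74^46=236  74^47=177  74^48=206  74^49=8
  74^50=6  74^51=151  74^52=40  74^53=30  74^54=169
  74^55=200  74^56=150
Found 150 at exponent 56.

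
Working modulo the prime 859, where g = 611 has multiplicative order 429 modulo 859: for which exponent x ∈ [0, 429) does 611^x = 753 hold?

Baby-step giant-step with m = ceil(sqrt(429)) = 21.
Baby table (611^j mod 859 for j=0..20):
  0:1  1:611  2:515  3:271  4:653  5:407  6:426  7:9
  8:345  9:340  10:721  11:723  12:227  13:398  14:81  15:528
  16:483  17:476  18:494  19:325  20:146
Giant step factor: 611^(-21) ≡ 522 (mod 859).
Scan 753·522^i mod 859 for i = 0, 1, …:
  i=0: 753   i=1: 503   i=2: 571   i=3: 848
  i=4: 271
Match at i=4, j=3: x = 4·21 + 3 = 87.

87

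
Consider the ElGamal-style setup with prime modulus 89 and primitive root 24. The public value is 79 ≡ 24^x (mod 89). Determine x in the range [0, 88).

26

Baby-step giant-step with m = ceil(sqrt(88)) = 10.
Baby table (24^j mod 89 for j=0..9):
  0:1  1:24  2:42  3:29  4:73  5:61  6:40  7:70
  8:78  9:3
Giant step factor: 24^(-10) ≡ 68 (mod 89).
Scan 79·68^i mod 89 for i = 0, 1, …:
  i=0: 79   i=1: 32   i=2: 40
Match at i=2, j=6: x = 2·10 + 6 = 26.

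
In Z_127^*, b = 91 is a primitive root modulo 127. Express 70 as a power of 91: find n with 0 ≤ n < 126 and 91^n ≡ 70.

Successive powers of 91 modulo 127:
  91^0=1  91^1=91  91^2=26  91^3=80  91^4=41  91^5=48
  91^6=50  91^7=105  91^8=30  91^9=63  91^10=18  91^11=114
  91^12=87  91^13=43  91^14=103  91^15=102  91^16=11  91^17=112
  91^18=32  91^19=118  91^20=70
So 91^20 ≡ 70 (mod 127), giving n = 20.

20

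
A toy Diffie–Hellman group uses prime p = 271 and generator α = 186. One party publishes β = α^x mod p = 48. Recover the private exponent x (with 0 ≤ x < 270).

Baby-step giant-step with m = ceil(sqrt(270)) = 17.
Baby table (186^j mod 271 for j=0..16):
  0:1  1:186  2:179  3:232  4:63  5:65  6:166  7:253
  8:175  9:30  10:160  11:221  12:185  13:264  14:53  15:102
  16:2
Giant step factor: 186^(-17) ≡ 161 (mod 271).
Scan 48·161^i mod 271 for i = 0, 1, …:
  i=0: 48   i=1: 140   i=2: 47   i=3: 250
  i=4: 142   i=5: 98   i=6: 60   i=7: 175
Match at i=7, j=8: x = 7·17 + 8 = 127.

127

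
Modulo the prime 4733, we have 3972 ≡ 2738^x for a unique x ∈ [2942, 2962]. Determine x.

Compute 2738^2942 mod 4733 = 2648, then multiply by 2738 repeatedly:
  2738^2942=2648  2738^2943=4001  2738^2944=2576  2738^2945=918  2738^2946=261
  2738^2947=4668  2738^2948=1884  2738^2949=4155  2738^2950=2991  2738^2951=1268
  2738^2952=2495  2738^2953=1591  2738^2954=1798  2738^2955=604  2738^2956=1935
  2738^2957=1803  2738^2958=95  2738^2959=4528  2738^2960=1937  2738^2961=2546
  2738^2962=3972
Found 3972 at exponent 2962.

2962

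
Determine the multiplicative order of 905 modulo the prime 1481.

148

The order of 905 must divide p − 1 = 1480 = 2^3 · 5 · 37.
Divisors: 1, 2, 4, 5, 8, 10, 20, 37, 40, 74, 148, 185, 296, 370, 740, 1480.
Check each in increasing order: 905^1 ≡ 905;  905^2 ≡ 32;  905^4 ≡ 1024;  905^5 ≡ 1095;  905^8 ≡ 28;  905^10 ≡ 896;  905^20 ≡ 114;  905^37 ≡ 465;  905^40 ≡ 1148;  905^74 ≡ 1480;  905^148 ≡ 1.
Smallest exponent giving 1 is 148.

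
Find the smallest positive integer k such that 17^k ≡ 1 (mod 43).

21

The order of 17 must divide p − 1 = 42 = 2 · 3 · 7.
Divisors: 1, 2, 3, 6, 7, 14, 21, 42.
Check each in increasing order: 17^1 ≡ 17;  17^2 ≡ 31;  17^3 ≡ 11;  17^6 ≡ 35;  17^7 ≡ 36;  17^14 ≡ 6;  17^21 ≡ 1.
Smallest exponent giving 1 is 21.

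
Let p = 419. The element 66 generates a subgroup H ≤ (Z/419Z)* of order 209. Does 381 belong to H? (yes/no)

381 ∈ ⟨66⟩ iff 381^209 ≡ 1 (mod 419), since |⟨66⟩| = 209.
381^209 mod 419 = 418.
Since 418 ≠ 1, 381 does not lie in the subgroup.

no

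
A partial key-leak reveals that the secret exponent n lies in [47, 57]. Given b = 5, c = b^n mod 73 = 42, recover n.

Compute 5^47 mod 73 = 42, then multiply by 5 repeatedly:
  5^47=42
Found 42 at exponent 47.

47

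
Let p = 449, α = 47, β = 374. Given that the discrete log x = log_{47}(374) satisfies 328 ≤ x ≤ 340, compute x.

335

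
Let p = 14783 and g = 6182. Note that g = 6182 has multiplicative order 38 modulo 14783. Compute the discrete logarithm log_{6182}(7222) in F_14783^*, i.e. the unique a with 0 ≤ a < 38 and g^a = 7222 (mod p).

Successive powers of 6182 modulo 14783:
  6182^0=1  6182^1=6182  6182^2=3069  6182^3=5969  6182^4=1990  6182^5=2724
  6182^6=1931  6182^7=7561  6182^8=13039  6182^9=10182  6182^10=13893  6182^11=12079
  6182^12=3445  6182^13=9470  6182^14=2860  6182^15=52  6182^16=11021  6182^17=11758
  6182^18=14728  6182^19=14782  6182^20=8601  6182^21=11714  6182^22=8814  6182^23=12793
  6182^24=12059  6182^25=12852  6182^26=7222
So 6182^26 ≡ 7222 (mod 14783), giving a = 26.

26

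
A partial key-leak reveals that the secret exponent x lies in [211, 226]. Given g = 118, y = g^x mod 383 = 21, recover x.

226

Compute 118^211 mod 383 = 320, then multiply by 118 repeatedly:
  118^211=320  118^212=226  118^213=241  118^214=96  118^215=221
  118^216=34  118^217=182  118^218=28  118^219=240  118^220=361
  118^221=85  118^222=72  118^223=70  118^224=217  118^225=328
  118^226=21
Found 21 at exponent 226.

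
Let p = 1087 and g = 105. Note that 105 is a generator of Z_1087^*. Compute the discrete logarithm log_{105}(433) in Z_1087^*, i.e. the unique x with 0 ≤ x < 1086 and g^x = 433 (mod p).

560

Baby-step giant-step with m = ceil(sqrt(1086)) = 33.
Baby table (105^j mod 1087 for j=0..32):
  0:1  1:105  2:155  3:1057  4:111  5:785  6:900  7:1018
  8:364  9:175  10:983  11:1037  12:185  13:946  14:413  15:972
  16:969  17:654  18:189  19:279  20:1033  21:852  22:326  23:533
  24:528  25:3  26:315  27:465  28:997  29:333  30:181  31:526
  32:880
Giant step factor: 105^(-33) ≡ 435 (mod 1087).
Scan 433·435^i mod 1087 for i = 0, 1, …:
  i=0: 433   i=1: 304   i=2: 713   i=3: 360
  i=4: 72   i=5: 884   i=6: 829   i=7: 818
  i=8: 381   i=9: 511     …   i=15: 52
  i=16: 880
Match at i=16, j=32: x = 16·33 + 32 = 560.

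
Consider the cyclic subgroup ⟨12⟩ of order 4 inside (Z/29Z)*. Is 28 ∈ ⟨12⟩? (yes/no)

yes

28 ∈ ⟨12⟩ iff 28^4 ≡ 1 (mod 29), since |⟨12⟩| = 4.
28^4 mod 29 = 1.
Since 1 = 1, 28 lies in the subgroup.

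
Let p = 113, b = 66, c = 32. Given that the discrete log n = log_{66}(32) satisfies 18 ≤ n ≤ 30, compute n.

Compute 66^18 mod 113 = 88, then multiply by 66 repeatedly:
  66^18=88  66^19=45  66^20=32
Found 32 at exponent 20.

20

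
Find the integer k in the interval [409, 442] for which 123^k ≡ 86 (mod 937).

421

Compute 123^409 mod 937 = 142, then multiply by 123 repeatedly:
  123^409=142  123^410=600  123^411=714  123^412=681  123^413=370
  123^414=534  123^415=92  123^416=72  123^417=423  123^418=494
  123^419=794  123^420=214  123^421=86
Found 86 at exponent 421.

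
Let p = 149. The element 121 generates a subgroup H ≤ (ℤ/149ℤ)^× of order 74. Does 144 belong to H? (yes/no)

yes

144 ∈ ⟨121⟩ iff 144^74 ≡ 1 (mod 149), since |⟨121⟩| = 74.
144^74 mod 149 = 1.
Since 1 = 1, 144 lies in the subgroup.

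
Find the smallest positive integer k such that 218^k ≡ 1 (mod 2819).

2818

The order of 218 must divide p − 1 = 2818 = 2 · 1409.
Divisors: 1, 2, 1409, 2818.
Check each in increasing order: 218^1 ≡ 218;  218^2 ≡ 2420;  218^1409 ≡ 2818;  218^2818 ≡ 1.
Smallest exponent giving 1 is 2818.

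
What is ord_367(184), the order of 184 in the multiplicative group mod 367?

The order of 184 must divide p − 1 = 366 = 2 · 3 · 61.
Divisors: 1, 2, 3, 6, 61, 122, 183, 366.
Check each in increasing order: 184^1 ≡ 184;  184^2 ≡ 92;  184^3 ≡ 46;  184^6 ≡ 281;  184^61 ≡ 283;  184^122 ≡ 83;  184^183 ≡ 1.
Smallest exponent giving 1 is 183.

183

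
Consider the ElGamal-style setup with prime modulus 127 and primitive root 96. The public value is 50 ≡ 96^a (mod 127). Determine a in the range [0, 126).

30

Successive powers of 96 modulo 127:
  96^0=1  96^1=96  96^2=72  96^3=54  96^4=104  96^5=78
  96^6=122  96^7=28  96^8=21  96^9=111  96^10=115  96^11=118
  96^12=25  96^13=114  96^14=22  96^15=80  96^16=60  96^17=45
  96^18=2  96^19=65  96^20=17  96^21=108  96^22=81  96^23=29
  96^24=117  96^25=56  96^26=42  96^27=95  96^28=103  96^29=109
  96^30=50
So 96^30 ≡ 50 (mod 127), giving a = 30.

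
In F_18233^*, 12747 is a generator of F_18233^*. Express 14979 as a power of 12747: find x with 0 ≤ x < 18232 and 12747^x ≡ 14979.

317

Baby-step giant-step with m = ceil(sqrt(18232)) = 136.
Baby table (12747^j mod 18233 for j=0..135):
  0:1  1:12747  2:11746  3:15099  4:17638  5:463  6:12602  7:4964
  8:7598  9:16243  10:13806  11:166  12:974  13:17138  14:8513  15:10628
  16:3926  17:13370  18:3539  19:3191  20:16087  21:12671  22:9323  23:15820
  24:560  25:9217  26:13880  27:13561  28:13227  29:4018  30:949  31:8424
  32:6591  33:16046  34:568  35:1795  36:16683  37:6722  38:8467  39:7722
  40:10600  41:11670  42:12676  43:126  44:1618  45:3123  46:6242  47:16195
  48:3639  49:1581  50:5542  51:9232  52:4522  53:7421  54:2683  55:13326
  56:7894  57:15124  58:8119  59:2385  60:7184  61:8322  62:940  63:3099
  64:10275  65:7786  66:5923  67:15861  68:12663  69:16745  70:13017  71:7399
  72:13977  73:10176  74:3910  75:9981  76:16166  77:16869  78:7374  79:5263
  80:8254  81:9328  82:6623  83:4591  84:11780  85:10905  86:15876  87:3305
  88:10605  89:2473  90:16707  91:2689  92:16876  93:5438  94:14553  95:4549
  96:5163  97:9864  98:1640  99:10062  100:9392  101:1946  102:8782  103:11767
  104:9291  105:9042  106:7581  107:107  108:14687  109:16978  110:11089  111:9267
  112:13075  113:17405  114:2391  115:10734  116:5866  117:369  118:17762  119:13053
  120:10466  121:17474  122:6750  123:723  124:8416  125:14013  126:13243  127:7407
  128:6555  129:12979  130:15304  131:5221  132:1637  133:8287  134:10620  135:11348
Giant step factor: 12747^(-136) ≡ 8422 (mod 18233).
Scan 14979·8422^i mod 18233 for i = 0, 1, …:
  i=0: 14979   i=1: 17244   i=2: 3123
Match at i=2, j=45: x = 2·136 + 45 = 317.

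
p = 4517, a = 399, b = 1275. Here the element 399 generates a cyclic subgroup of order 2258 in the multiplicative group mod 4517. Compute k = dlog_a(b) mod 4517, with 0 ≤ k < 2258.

123

Baby-step giant-step with m = ceil(sqrt(2258)) = 48.
Baby table (399^j mod 4517 for j=0..47):
  0:1  1:399  2:1106  3:3145  4:3646  5:280  6:3312  7:2524
  8:4302  9:38  10:1611  11:1375  12:2068  13:3038  14:1606  15:3897
  16:1055  17:864  18:1444  19:2497  20:2563  21:1795  22:2519  23:2307
  24:3542  25:3954  26:1213  27:668  28:29  29:2537  30:455  31:865
  32:1843  33:3603  34:1191  35:924  36:2799  37:1102  38:1549  39:3739
  40:1251  41:2279  42:1404  43:88  44:3493  45:2471  46:1223  47:141
Giant step factor: 399^(-48) ≡ 3840 (mod 4517).
Scan 1275·3840^i mod 4517 for i = 0, 1, …:
  i=0: 1275   i=1: 4089   i=2: 668
Match at i=2, j=27: k = 2·48 + 27 = 123.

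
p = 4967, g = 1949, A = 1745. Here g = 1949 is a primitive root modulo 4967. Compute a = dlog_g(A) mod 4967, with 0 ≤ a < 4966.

3615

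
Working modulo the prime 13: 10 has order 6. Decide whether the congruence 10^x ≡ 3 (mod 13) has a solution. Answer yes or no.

yes

⟨10⟩ has order 6; its elements mod 13 are {1, 3, 4, 9, 10, 12}.
3 is in this set.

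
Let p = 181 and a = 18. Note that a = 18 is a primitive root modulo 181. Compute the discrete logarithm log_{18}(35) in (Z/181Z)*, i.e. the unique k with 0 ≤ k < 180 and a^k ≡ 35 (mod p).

27

Baby-step giant-step with m = ceil(sqrt(180)) = 14.
Baby table (18^j mod 181 for j=0..13):
  0:1  1:18  2:143  3:40  4:177  5:109  6:152  7:21
  8:16  9:107  10:116  11:97  12:117  13:115
Giant step factor: 18^(-14) ≡ 55 (mod 181).
Scan 35·55^i mod 181 for i = 0, 1, …:
  i=0: 35   i=1: 115
Match at i=1, j=13: k = 1·14 + 13 = 27.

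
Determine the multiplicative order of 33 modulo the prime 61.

20

The order of 33 must divide p − 1 = 60 = 2^2 · 3 · 5.
Divisors: 1, 2, 3, 4, 5, 6, 10, 12, 15, 20, 30, 60.
Check each in increasing order: 33^1 ≡ 33;  33^2 ≡ 52;  33^3 ≡ 8;  33^4 ≡ 20;  33^5 ≡ 50;  33^6 ≡ 3;  33^10 ≡ 60;  33^12 ≡ 9;  33^15 ≡ 11;  33^20 ≡ 1.
Smallest exponent giving 1 is 20.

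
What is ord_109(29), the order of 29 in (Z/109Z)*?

54

The order of 29 must divide p − 1 = 108 = 2^2 · 3^3.
Divisors: 1, 2, 3, 4, 6, 9, 12, 18, 27, 36, 54, 108.
Check each in increasing order: 29^1 ≡ 29;  29^2 ≡ 78;  29^3 ≡ 82;  29^4 ≡ 89;  29^6 ≡ 75;  29^9 ≡ 46;  29^12 ≡ 66;  29^18 ≡ 45;  29^27 ≡ 108;  29^36 ≡ 63;  29^54 ≡ 1.
Smallest exponent giving 1 is 54.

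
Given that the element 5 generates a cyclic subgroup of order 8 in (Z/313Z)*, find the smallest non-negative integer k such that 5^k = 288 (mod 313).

Successive powers of 5 modulo 313:
  5^0=1  5^1=5  5^2=25  5^3=125  5^4=312  5^5=308
  5^6=288
So 5^6 ≡ 288 (mod 313), giving k = 6.

6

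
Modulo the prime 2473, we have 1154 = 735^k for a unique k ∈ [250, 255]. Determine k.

255

Compute 735^250 mod 2473 = 312, then multiply by 735 repeatedly:
  735^250=312  735^251=1804  735^252=412  735^253=1114  735^254=227
  735^255=1154
Found 1154 at exponent 255.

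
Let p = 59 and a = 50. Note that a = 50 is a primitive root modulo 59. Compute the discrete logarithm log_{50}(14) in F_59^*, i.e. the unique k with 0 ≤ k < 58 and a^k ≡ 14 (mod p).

Baby-step giant-step with m = ceil(sqrt(58)) = 8.
Baby table (50^j mod 59 for j=0..7):
  0:1  1:50  2:22  3:38  4:12  5:10  6:28  7:43
Giant step factor: 50^(-8) ≡ 25 (mod 59).
Scan 14·25^i mod 59 for i = 0, 1, …:
  i=0: 14   i=1: 55   i=2: 18   i=3: 37
  i=4: 40   i=5: 56   i=6: 43
Match at i=6, j=7: k = 6·8 + 7 = 55.

55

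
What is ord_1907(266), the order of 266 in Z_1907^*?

The order of 266 must divide p − 1 = 1906 = 2 · 953.
Divisors: 1, 2, 953, 1906.
Check each in increasing order: 266^1 ≡ 266;  266^2 ≡ 197;  266^953 ≡ 1.
Smallest exponent giving 1 is 953.

953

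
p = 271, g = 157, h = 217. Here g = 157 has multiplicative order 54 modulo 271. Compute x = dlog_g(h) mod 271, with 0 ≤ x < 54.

10

Successive powers of 157 modulo 271:
  157^0=1  157^1=157  157^2=259  157^3=13  157^4=144  157^5=115
  157^6=169  157^7=246  157^8=140  157^9=29  157^10=217
So 157^10 ≡ 217 (mod 271), giving x = 10.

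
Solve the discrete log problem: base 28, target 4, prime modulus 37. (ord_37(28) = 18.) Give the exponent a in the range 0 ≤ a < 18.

17

Successive powers of 28 modulo 37:
  28^0=1  28^1=28  28^2=7  28^3=11  28^4=12  28^5=3
  28^6=10  28^7=21  28^8=33  28^9=36  28^10=9  28^11=30
  28^12=26  28^13=25  28^14=34  28^15=27  28^16=16  28^17=4
So 28^17 ≡ 4 (mod 37), giving a = 17.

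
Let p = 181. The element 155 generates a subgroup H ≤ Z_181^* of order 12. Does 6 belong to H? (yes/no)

no

6 ∈ ⟨155⟩ iff 6^12 ≡ 1 (mod 181), since |⟨155⟩| = 12.
6^12 mod 181 = 135.
Since 135 ≠ 1, 6 does not lie in the subgroup.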